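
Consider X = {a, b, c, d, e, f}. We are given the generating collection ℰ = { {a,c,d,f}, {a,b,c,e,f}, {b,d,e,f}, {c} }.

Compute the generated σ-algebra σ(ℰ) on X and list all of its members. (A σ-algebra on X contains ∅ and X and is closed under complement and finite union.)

|σ(ℰ)| = 32.  σ(ℰ) = { {}, {a}, {c}, {d}, {f}, {a,c}, {a,d}, {a,f}, {b,e}, {c,d}, {c,f}, {d,f}, {a,b,e}, {a,c,d}, {a,c,f}, {a,d,f}, {b,c,e}, {b,d,e}, {b,e,f}, {c,d,f}, {a,b,c,e}, {a,b,d,e}, {a,b,e,f}, {a,c,d,f}, {b,c,d,e}, {b,c,e,f}, {b,d,e,f}, {a,b,c,d,e}, {a,b,c,e,f}, {a,b,d,e,f}, {b,c,d,e,f}, X }

Working:
Seed the family with ℰ together with ∅ and X: { {}, {c}, {a,c,d,f}, {b,d,e,f}, {a,b,c,e,f}, X }.
Pass 1 adds 5:
  {d}  = X∖{a,b,c,e,f}
  {a,c}  = X∖{b,d,e,f}
  {b,e}  = X∖{a,c,d,f}
  {a,b,d,e,f}  = X∖{c}
  {b,c,d,e,f}  = {c} ∪ {b,d,e,f}
  |family| = 11
Pass 2 adds 6:
  {a}  = X∖{b,c,d,e,f}
  {c,d}  = {c} ∪ {d}
  {a,c,d}  = {a,c} ∪ {d}
  {b,c,e}  = {b,e} ∪ {c}
  {b,d,e}  = {b,e} ∪ {d}
  {a,b,c,e}  = {b,e} ∪ {a,c}
  |family| = 17
Pass 3 adds 10:
  {a,d}  = {a} ∪ {d}
  {d,f}  = X∖{a,b,c,e}
  {a,b,e}  = {b,e} ∪ {a}
  {a,c,f}  = X∖{b,d,e}
  {a,d,f}  = X∖{b,c,e}
  {b,e,f}  = X∖{a,c,d}
  {a,b,d,e}  = {a} ∪ {b,d,e}
  {a,b,e,f}  = X∖{c,d}
  {b,c,d,e}  = {c} ∪ {b,d,e}
  {a,b,c,d,e}  = {b,e} ∪ {a,c,d}
  |family| = 27
Pass 4 adds 5:
  {f}  = X∖{a,b,c,d,e}
  {a,f}  = X∖{b,c,d,e}
  {c,f}  = X∖{a,b,d,e}
  {c,d,f}  = X∖{a,b,e}
  {b,c,e,f}  = X∖{a,d}
  |family| = 32
Pass 5: closed — nothing new.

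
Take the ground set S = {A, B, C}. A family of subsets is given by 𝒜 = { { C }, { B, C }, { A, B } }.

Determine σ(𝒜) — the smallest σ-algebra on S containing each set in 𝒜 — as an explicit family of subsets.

Take S₀ = 𝒜 ∪ {∅, S} = { ∅, { C }, { A, B }, { B, C }, S }.
Iteration 1. New:
  { A }  = ᶜ of { B, C }
Iteration 2: 1 new —
  { A, C }  = { C } ∪ { A }
Iteration 3: 1 new —
  { B }  = ᶜ of { A, C }
Iteration 4: no new sets; the family is a σ-algebra.

Therefore σ(𝒜) = { ∅, { A }, { B }, { C }, { A, B }, { A, C }, { B, C }, S } (|σ(𝒜)| = 8).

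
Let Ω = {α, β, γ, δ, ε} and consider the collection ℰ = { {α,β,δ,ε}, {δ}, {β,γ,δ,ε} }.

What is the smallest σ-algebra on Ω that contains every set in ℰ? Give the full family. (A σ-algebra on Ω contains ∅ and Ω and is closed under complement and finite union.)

Seed the family with ℰ together with ∅ and Ω: { ∅, {δ}, {α,β,δ,ε}, {β,γ,δ,ε}, Ω }.
Step 1: +3 →
  {α}  = Ω∖{β,γ,δ,ε}
  {γ}  = Ω∖{α,β,δ,ε}
  {α,β,γ,ε}  = Ω∖{δ}
  [8 total]
Step 2: 3 new —
  {α,γ}  = {γ} ∪ {α}
  {α,δ}  = {δ} ∪ {α}
  {γ,δ}  = {δ} ∪ {γ}
  [11 total]
Step 3. New:
  {α,β,ε}  = Ω∖{γ,δ}
  {α,γ,δ}  = {γ} ∪ {α,δ}
  {β,γ,ε}  = Ω∖{α,δ}
  {β,δ,ε}  = Ω∖{α,γ}
  [15 total]
Step 4. New:
  {β,ε}  = Ω∖{α,γ,δ}
  [16 total]
Step 5 adds nothing — fixpoint reached.

σ(ℰ) = { ∅, {α}, {γ}, {δ}, {α,γ}, {α,δ}, {β,ε}, {γ,δ}, {α,β,ε}, {α,γ,δ}, {β,γ,ε}, {β,δ,ε}, {α,β,γ,ε}, {α,β,δ,ε}, {β,γ,δ,ε}, Ω }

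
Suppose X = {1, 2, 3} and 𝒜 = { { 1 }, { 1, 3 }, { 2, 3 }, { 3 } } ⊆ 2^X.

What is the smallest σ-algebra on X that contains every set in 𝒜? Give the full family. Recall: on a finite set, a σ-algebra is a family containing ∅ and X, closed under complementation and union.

σ(𝒜) = { {  }, { 1 }, { 2 }, { 3 }, { 1, 2 }, { 1, 3 }, { 2, 3 }, X }

Derivation:
Seed the family with 𝒜 together with ∅ and X: { {  }, { 1 }, { 3 }, { 1, 3 }, { 2, 3 }, X }.
Step 1 (2 new):
  { 2 }  = ᶜ of { 1, 3 }
  { 1, 2 }  = ᶜ of { 3 }
Step 2: already closed under ᶜ and ∪.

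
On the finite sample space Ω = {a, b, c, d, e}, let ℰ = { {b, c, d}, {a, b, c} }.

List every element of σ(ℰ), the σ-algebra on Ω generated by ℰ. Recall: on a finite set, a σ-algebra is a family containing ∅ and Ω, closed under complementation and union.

σ(ℰ) = { {}, {a}, {d}, {e}, {a, d}, {a, e}, {b, c}, {d, e}, {a, b, c}, {a, d, e}, {b, c, d}, {b, c, e}, {a, b, c, d}, {a, b, c, e}, {b, c, d, e}, Ω }

Trace:
Seed the family with ℰ together with ∅ and Ω: { {}, {a, b, c}, {b, c, d}, Ω }.
Iteration 1 adds 3:
  {a, e}  = ᶜ of {b, c, d}
  {d, e}  = ᶜ of {a, b, c}
  {a, b, c, d}  = {a, b, c} ∪ {b, c, d}
  (now 7)
Iteration 2. New:
  {e}  = ᶜ of {a, b, c, d}
  {a, d, e}  = {d, e} ∪ {a, e}
  {a, b, c, e}  = {a, b, c} ∪ {a, e}
  {b, c, d, e}  = {d, e} ∪ {b, c, d}
  (now 11)
Iteration 3: 3 new —
  {a}  = ᶜ of {b, c, d, e}
  {d}  = ᶜ of {a, b, c, e}
  {b, c}  = ᶜ of {a, d, e}
  (now 14)
Iteration 4 (2 new):
  {a, d}  = {d} ∪ {a}
  {b, c, e}  = {b, c} ∪ {e}
  (now 16)
Iteration 5: closed — nothing new.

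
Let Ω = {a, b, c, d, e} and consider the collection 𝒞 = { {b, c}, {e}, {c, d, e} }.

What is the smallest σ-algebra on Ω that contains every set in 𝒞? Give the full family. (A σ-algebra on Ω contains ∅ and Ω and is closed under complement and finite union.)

Take S₀ = 𝒞 ∪ {∅, Ω} = { {}, {e}, {b, c}, {c, d, e}, Ω }.
Pass 1 (5 new):
  {a, b}  = {c, d, e}ᶜ
  {a, d, e}  = {b, c}ᶜ
  {b, c, e}  = {b, c} ∪ {e}
  {a, b, c, d}  = {e}ᶜ
  {b, c, d, e}  = {c, d, e} ∪ {b, c}
  [10 total]
Pass 2 (7 new):
  {a}  = {b, c, d, e}ᶜ
  {a, d}  = {b, c, e}ᶜ
  {a, b, c}  = {a, b} ∪ {b, c}
  {a, b, e}  = {a, b} ∪ {e}
  {a, b, c, e}  = {a, b} ∪ {b, c, e}
  {a, b, d, e}  = {a, d, e} ∪ {a, b}
  {a, c, d, e}  = {a, d, e} ∪ {c, d, e}
  [17 total]
Pass 3 adds 7:
  {b}  = {a, c, d, e}ᶜ
  {c}  = {a, b, d, e}ᶜ
  {d}  = {a, b, c, e}ᶜ
  {a, e}  = {e} ∪ {a}
  {c, d}  = {a, b, e}ᶜ
  {d, e}  = {a, b, c}ᶜ
  {a, b, d}  = {a, d} ∪ {a, b}
  [24 total]
Pass 4. New:
  {a, c}  = {c} ∪ {a}
  {b, d}  = {b} ∪ {d}
  {b, e}  = {b} ∪ {e}
  {c, e}  = {a, b, d}ᶜ
  {a, c, d}  = {c, d} ∪ {a, d}
  {a, c, e}  = {c} ∪ {a, e}
  {b, c, d}  = {a, e}ᶜ
  {b, d, e}  = {b} ∪ {d, e}
  [32 total]
Pass 5: no new sets; the family is a σ-algebra.

Hence σ(𝒞) has 32 members: { {}, {a}, {b}, {c}, {d}, {e}, {a, b}, {a, c}, {a, d}, {a, e}, {b, c}, {b, d}, {b, e}, {c, d}, {c, e}, {d, e}, {a, b, c}, {a, b, d}, {a, b, e}, {a, c, d}, {a, c, e}, {a, d, e}, {b, c, d}, {b, c, e}, {b, d, e}, {c, d, e}, {a, b, c, d}, {a, b, c, e}, {a, b, d, e}, {a, c, d, e}, {b, c, d, e}, Ω }.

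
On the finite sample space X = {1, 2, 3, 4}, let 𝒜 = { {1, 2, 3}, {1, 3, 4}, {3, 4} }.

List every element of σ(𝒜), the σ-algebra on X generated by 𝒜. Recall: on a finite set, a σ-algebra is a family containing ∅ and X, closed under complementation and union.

Take S₀ = 𝒜 ∪ {∅, X} = { {}, {3, 4}, {1, 2, 3}, {1, 3, 4}, X }.
Pass 1 adds 3:
  {2}  = X∖{1, 3, 4}
  {4}  = X∖{1, 2, 3}
  {1, 2}  = X∖{3, 4}
  |family| = 8
Pass 2: 3 new —
  {2, 4}  = {4} ∪ {2}
  {1, 2, 4}  = {4} ∪ {1, 2}
  {2, 3, 4}  = {2} ∪ {3, 4}
  |family| = 11
Pass 3: +3 →
  {1}  = X∖{2, 3, 4}
  {3}  = X∖{1, 2, 4}
  {1, 3}  = X∖{2, 4}
  |family| = 14
Pass 4: 2 new —
  {1, 4}  = {4} ∪ {1}
  {2, 3}  = {3} ∪ {2}
  |family| = 16
Pass 5: no new sets; the family is a σ-algebra.

σ(𝒜) = { {}, {1}, {2}, {3}, {4}, {1, 2}, {1, 3}, {1, 4}, {2, 3}, {2, 4}, {3, 4}, {1, 2, 3}, {1, 2, 4}, {1, 3, 4}, {2, 3, 4}, X }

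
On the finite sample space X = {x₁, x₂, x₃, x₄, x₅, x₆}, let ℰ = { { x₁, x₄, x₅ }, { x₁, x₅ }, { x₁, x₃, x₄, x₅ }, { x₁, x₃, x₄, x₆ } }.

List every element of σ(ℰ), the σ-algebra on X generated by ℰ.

σ(ℰ) = { {  }, { x₁ }, { x₂ }, { x₃ }, { x₄ }, { x₅ }, { x₆ }, { x₁, x₂ }, { x₁, x₃ }, { x₁, x₄ }, { x₁, x₅ }, { x₁, x₆ }, { x₂, x₃ }, { x₂, x₄ }, { x₂, x₅ }, { x₂, x₆ }, { x₃, x₄ }, { x₃, x₅ }, { x₃, x₆ }, { x₄, x₅ }, { x₄, x₆ }, { x₅, x₆ }, { x₁, x₂, x₃ }, { x₁, x₂, x₄ }, { x₁, x₂, x₅ }, { x₁, x₂, x₆ }, { x₁, x₃, x₄ }, { x₁, x₃, x₅ }, { x₁, x₃, x₆ }, { x₁, x₄, x₅ }, { x₁, x₄, x₆ }, { x₁, x₅, x₆ }, { x₂, x₃, x₄ }, { x₂, x₃, x₅ }, { x₂, x₃, x₆ }, { x₂, x₄, x₅ }, { x₂, x₄, x₆ }, { x₂, x₅, x₆ }, { x₃, x₄, x₅ }, { x₃, x₄, x₆ }, { x₃, x₅, x₆ }, { x₄, x₅, x₆ }, { x₁, x₂, x₃, x₄ }, { x₁, x₂, x₃, x₅ }, { x₁, x₂, x₃, x₆ }, { x₁, x₂, x₄, x₅ }, { x₁, x₂, x₄, x₆ }, { x₁, x₂, x₅, x₆ }, { x₁, x₃, x₄, x₅ }, { x₁, x₃, x₄, x₆ }, { x₁, x₃, x₅, x₆ }, { x₁, x₄, x₅, x₆ }, { x₂, x₃, x₄, x₅ }, { x₂, x₃, x₄, x₆ }, { x₂, x₃, x₅, x₆ }, { x₂, x₄, x₅, x₆ }, { x₃, x₄, x₅, x₆ }, { x₁, x₂, x₃, x₄, x₅ }, { x₁, x₂, x₃, x₄, x₆ }, { x₁, x₂, x₃, x₅, x₆ }, { x₁, x₂, x₄, x₅, x₆ }, { x₁, x₃, x₄, x₅, x₆ }, { x₂, x₃, x₄, x₅, x₆ }, X }

Derivation:
Start: ℰ ∪ {∅, X} = { {  }, { x₁, x₅ }, { x₁, x₄, x₅ }, { x₁, x₃, x₄, x₅ }, { x₁, x₃, x₄, x₆ }, X }.
Round 1: 5 new —
  { x₂, x₅ }  = { x₁, x₃, x₄, x₆ }ᶜ
  { x₂, x₆ }  = { x₁, x₃, x₄, x₅ }ᶜ
  { x₂, x₃, x₆ }  = { x₁, x₄, x₅ }ᶜ
  { x₂, x₃, x₄, x₆ }  = { x₁, x₅ }ᶜ
  { x₁, x₃, x₄, x₅, x₆ }  = { x₁, x₄, x₅ } ∪ { x₁, x₃, x₄, x₆ }
  (now 11)
Round 2 (11 new):
  { x₂ }  = { x₁, x₃, x₄, x₅, x₆ }ᶜ
  { x₁, x₂, x₅ }  = { x₂, x₅ } ∪ { x₁, x₅ }
  { x₂, x₅, x₆ }  = { x₂, x₅ } ∪ { x₂, x₆ }
  { x₁, x₂, x₄, x₅ }  = { x₁, x₄, x₅ } ∪ { x₂, x₅ }
  { x₁, x₂, x₅, x₆ }  = { x₂, x₆ } ∪ { x₁, x₅ }
  { x₂, x₃, x₅, x₆ }  = { x₂, x₅ } ∪ { x₂, x₃, x₆ }
  { x₁, x₂, x₃, x₄, x₅ }  = { x₂, x₅ } ∪ { x₁, x₃, x₄, x₅ }
  { x₁, x₂, x₃, x₄, x₆ }  = { x₂, x₃, x₆ } ∪ { x₁, x₃, x₄, x₆ }
  { x₁, x₂, x₃, x₅, x₆ }  = { x₂, x₃, x₆ } ∪ { x₁, x₅ }
  { x₁, x₂, x₄, x₅, x₆ }  = { x₁, x₄, x₅ } ∪ { x₂, x₆ }
  { x₂, x₃, x₄, x₅, x₆ }  = { x₂, x₅ } ∪ { x₂, x₃, x₄, x₆ }
  (now 22)
Round 3: +10 →
  { x₁ }  = { x₂, x₃, x₄, x₅, x₆ }ᶜ
  { x₃ }  = { x₁, x₂, x₄, x₅, x₆ }ᶜ
  { x₄ }  = { x₁, x₂, x₃, x₅, x₆ }ᶜ
  { x₅ }  = { x₁, x₂, x₃, x₄, x₆ }ᶜ
  { x₆ }  = { x₁, x₂, x₃, x₄, x₅ }ᶜ
  { x₁, x₄ }  = { x₂, x₃, x₅, x₆ }ᶜ
  { x₃, x₄ }  = { x₁, x₂, x₅, x₆ }ᶜ
  { x₃, x₆ }  = { x₁, x₂, x₄, x₅ }ᶜ
  { x₁, x₃, x₄ }  = { x₂, x₅, x₆ }ᶜ
  { x₃, x₄, x₆ }  = { x₁, x₂, x₅ }ᶜ
  (now 32)
Round 4: 30 new —
  { x₁, x₂ }  = { x₁ } ∪ { x₂ }
  { x₁, x₃ }  = { x₁ } ∪ { x₃ }
  { x₁, x₆ }  = { x₁ } ∪ { x₆ }
  { x₂, x₃ }  = { x₂ } ∪ { x₃ }
  { x₂, x₄ }  = { x₂ } ∪ { x₄ }
  { x₃, x₅ }  = { x₅ } ∪ { x₃ }
  { x₄, x₅ }  = { x₅ } ∪ { x₄ }
  { x₄, x₆ }  = { x₆ } ∪ { x₄ }
  { x₅, x₆ }  = { x₆ } ∪ { x₅ }
  { x₁, x₂, x₄ }  = { x₂ } ∪ { x₁, x₄ }
  { x₁, x₂, x₆ }  = { x₁ } ∪ { x₂, x₆ }
  { x₁, x₃, x₅ }  = { x₃ } ∪ { x₁, x₅ }
  { x₁, x₃, x₆ }  = { x₁ } ∪ { x₃, x₆ }
  { x₁, x₄, x₆ }  = { x₆ } ∪ { x₁, x₄ }
  { x₁, x₅, x₆ }  = { x₆ } ∪ { x₁, x₅ }
  { x₂, x₃, x₄ }  = { x₃, x₄ } ∪ { x₂ }
  { x₂, x₃, x₅ }  = { x₂, x₅ } ∪ { x₃ }
  { x₂, x₄, x₅ }  = { x₂, x₅ } ∪ { x₄ }
  { x₂, x₄, x₆ }  = { x₂, x₆ } ∪ { x₄ }
  { x₃, x₄, x₅ }  = { x₃, x₄ } ∪ { x₅ }
  { x₃, x₅, x₆ }  = { x₅ } ∪ { x₃, x₆ }
  { x₁, x₂, x₃, x₄ }  = { x₂ } ∪ { x₁, x₃, x₄ }
  { x₁, x₂, x₃, x₅ }  = { x₃ } ∪ { x₁, x₂, x₅ }
  { x₁, x₂, x₃, x₆ }  = { x₁ } ∪ { x₂, x₃, x₆ }
  { x₁, x₂, x₄, x₆ }  = { x₂, x₆ } ∪ { x₁, x₄ }
  { x₁, x₃, x₅, x₆ }  = { x₁, x₅ } ∪ { x₃, x₆ }
  { x₁, x₄, x₅, x₆ }  = { x₁, x₄, x₅ } ∪ { x₆ }
  { x₂, x₃, x₄, x₅ }  = { x₂, x₅ } ∪ { x₃, x₄ }
  { x₂, x₄, x₅, x₆ }  = { x₂, x₅, x₆ } ∪ { x₄ }
  { x₃, x₄, x₅, x₆ }  = { x₅ } ∪ { x₃, x₄, x₆ }
  (now 62)
Round 5 (2 new):
  { x₁, x₂, x₃ }  = { x₂ } ∪ { x₁, x₃ }
  { x₄, x₅, x₆ }  = { x₅, x₆ } ∪ { x₄, x₅ }
  (now 64)
Round 6: already closed under ᶜ and ∪.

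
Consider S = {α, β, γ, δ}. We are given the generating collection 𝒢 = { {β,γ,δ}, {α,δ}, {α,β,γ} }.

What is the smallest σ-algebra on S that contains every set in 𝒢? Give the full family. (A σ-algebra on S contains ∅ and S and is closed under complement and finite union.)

|σ(𝒢)| = 8.  σ(𝒢) = { {}, {α}, {δ}, {α,δ}, {β,γ}, {α,β,γ}, {β,γ,δ}, S }

Working:
Seed the family with 𝒢 together with ∅ and S: { {}, {α,δ}, {α,β,γ}, {β,γ,δ}, S }.
Step 1 adds 3:
  {α}  = ᶜ of {β,γ,δ}
  {δ}  = ᶜ of {α,β,γ}
  {β,γ}  = ᶜ of {α,δ}
  [8 total]
Step 2: already closed under ᶜ and ∪.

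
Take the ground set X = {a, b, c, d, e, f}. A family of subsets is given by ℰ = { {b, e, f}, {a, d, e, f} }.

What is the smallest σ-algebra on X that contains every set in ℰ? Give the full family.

Initial family (4 sets): { ∅, {b, e, f}, {a, d, e, f}, X }.
Iteration 1 (3 new):
  {b, c}  = ᶜ of {a, d, e, f}
  {a, c, d}  = ᶜ of {b, e, f}
  {a, b, d, e, f}  = {a, d, e, f} ∪ {b, e, f}
  — 7 sets.
Iteration 2. New:
  {c}  = ᶜ of {a, b, d, e, f}
  {a, b, c, d}  = {a, c, d} ∪ {b, c}
  {b, c, e, f}  = {b, c} ∪ {b, e, f}
  {a, c, d, e, f}  = {a, c, d} ∪ {a, d, e, f}
  — 11 sets.
Iteration 3 adds 3:
  {b}  = ᶜ of {a, c, d, e, f}
  {a, d}  = ᶜ of {b, c, e, f}
  {e, f}  = ᶜ of {a, b, c, d}
  — 14 sets.
Iteration 4: 2 new —
  {a, b, d}  = {a, d} ∪ {b}
  {c, e, f}  = {c} ∪ {e, f}
  — 16 sets.
Iteration 5: no new sets; the family is a σ-algebra.

|σ(ℰ)| = 16.  σ(ℰ) = { ∅, {b}, {c}, {a, d}, {b, c}, {e, f}, {a, b, d}, {a, c, d}, {b, e, f}, {c, e, f}, {a, b, c, d}, {a, d, e, f}, {b, c, e, f}, {a, b, d, e, f}, {a, c, d, e, f}, X }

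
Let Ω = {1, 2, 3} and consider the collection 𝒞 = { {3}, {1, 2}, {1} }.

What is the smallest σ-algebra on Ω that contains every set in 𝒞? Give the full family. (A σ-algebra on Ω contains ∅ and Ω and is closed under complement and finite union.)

|σ(𝒞)| = 8.  σ(𝒞) = { {}, {1}, {2}, {3}, {1, 2}, {1, 3}, {2, 3}, Ω }

Check:
Seed the family with 𝒞 together with ∅ and Ω: { {}, {1}, {3}, {1, 2}, Ω }.
Round 1 (2 new):
  {1, 3}  = {3} ∪ {1}
  {2, 3}  = Ω∖{1}
Round 2 adds 1:
  {2}  = Ω∖{1, 3}
Round 3: stable.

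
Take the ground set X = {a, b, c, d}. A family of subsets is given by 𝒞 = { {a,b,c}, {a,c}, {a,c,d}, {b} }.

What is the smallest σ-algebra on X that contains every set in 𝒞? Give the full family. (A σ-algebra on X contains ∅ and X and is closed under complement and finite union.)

|σ(𝒞)| = 8.  σ(𝒞) = { ∅, {b}, {d}, {a,c}, {b,d}, {a,b,c}, {a,c,d}, X }

Working:
Seed the family with 𝒞 together with ∅ and X: { ∅, {b}, {a,c}, {a,b,c}, {a,c,d}, X }.
Iteration 1. New:
  {d}  = X∖{a,b,c}
  {b,d}  = X∖{a,c}
  — 8 sets.
Iteration 2: closed — nothing new.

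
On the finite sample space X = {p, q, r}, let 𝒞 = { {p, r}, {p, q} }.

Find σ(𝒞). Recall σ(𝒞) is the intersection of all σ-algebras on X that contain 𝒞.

σ(𝒞) = { ∅, {p}, {q}, {r}, {p, q}, {p, r}, {q, r}, X }

Trace:
Seed the family with 𝒞 together with ∅ and X: { ∅, {p, q}, {p, r}, X }.
Iteration 1 adds 2:
  {q}  = X∖{p, r}
  {r}  = X∖{p, q}
  [6 total]
Iteration 2: +1 →
  {q, r}  = {r} ∪ {q}
  [7 total]
Iteration 3: +1 →
  {p}  = X∖{q, r}
  [8 total]
Iteration 4: closed — nothing new.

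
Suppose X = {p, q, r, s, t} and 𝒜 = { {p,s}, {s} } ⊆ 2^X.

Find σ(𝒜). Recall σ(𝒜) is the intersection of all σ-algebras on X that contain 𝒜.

Initial family (4 sets): { {}, {s}, {p,s}, X }.
Iteration 1: 2 new —
  {q,r,t}  = X∖{p,s}
  {p,q,r,t}  = X∖{s}
  [6 total]
Iteration 2: +1 →
  {q,r,s,t}  = {q,r,t} ∪ {s}
  [7 total]
Iteration 3: +1 →
  {p}  = X∖{q,r,s,t}
  [8 total]
Iteration 4: closed — nothing new.

Hence σ(𝒜) has 8 members: { {}, {p}, {s}, {p,s}, {q,r,t}, {p,q,r,t}, {q,r,s,t}, X }.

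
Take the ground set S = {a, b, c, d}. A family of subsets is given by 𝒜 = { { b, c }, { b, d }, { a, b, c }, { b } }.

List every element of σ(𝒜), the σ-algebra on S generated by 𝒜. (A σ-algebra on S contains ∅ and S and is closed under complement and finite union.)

Begin from { {}, { b }, { b, c }, { b, d }, { a, b, c }, S } (that is, 𝒜 plus ∅ and S).
Step 1. New:
  { d }  = ᶜ of { a, b, c }
  { a, c }  = ᶜ of { b, d }
  { a, d }  = ᶜ of { b, c }
  { a, c, d }  = ᶜ of { b }
  { b, c, d }  = { b, c } ∪ { b, d }
  (now 11)
Step 2 (2 new):
  { a }  = ᶜ of { b, c, d }
  { a, b, d }  = { b } ∪ { a, d }
  (now 13)
Step 3: +2 →
  { c }  = ᶜ of { a, b, d }
  { a, b }  = { b } ∪ { a }
  (now 15)
Step 4. New:
  { c, d }  = ᶜ of { a, b }
  (now 16)
Step 5: closed — nothing new.

Therefore σ(𝒜) = { {}, { a }, { b }, { c }, { d }, { a, b }, { a, c }, { a, d }, { b, c }, { b, d }, { c, d }, { a, b, c }, { a, b, d }, { a, c, d }, { b, c, d }, S } (|σ(𝒜)| = 16).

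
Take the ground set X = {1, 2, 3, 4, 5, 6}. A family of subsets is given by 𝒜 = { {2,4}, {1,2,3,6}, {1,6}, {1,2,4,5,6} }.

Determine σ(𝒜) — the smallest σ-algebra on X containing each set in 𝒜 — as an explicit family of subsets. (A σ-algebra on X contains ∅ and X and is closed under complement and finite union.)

|σ(𝒜)| = 32.  σ(𝒜) = { {}, {2}, {3}, {4}, {5}, {1,6}, {2,3}, {2,4}, {2,5}, {3,4}, {3,5}, {4,5}, {1,2,6}, {1,3,6}, {1,4,6}, {1,5,6}, {2,3,4}, {2,3,5}, {2,4,5}, {3,4,5}, {1,2,3,6}, {1,2,4,6}, {1,2,5,6}, {1,3,4,6}, {1,3,5,6}, {1,4,5,6}, {2,3,4,5}, {1,2,3,4,6}, {1,2,3,5,6}, {1,2,4,5,6}, {1,3,4,5,6}, X }

Working:
Begin from { {}, {1,6}, {2,4}, {1,2,3,6}, {1,2,4,5,6}, X } (that is, 𝒜 plus ∅ and X).
Pass 1: +6 →
  {3}  = ᶜ of {1,2,4,5,6}
  {4,5}  = ᶜ of {1,2,3,6}
  {1,2,4,6}  = {1,6} ∪ {2,4}
  {1,3,5,6}  = ᶜ of {2,4}
  {2,3,4,5}  = ᶜ of {1,6}
  {1,2,3,4,6}  = {2,4} ∪ {1,2,3,6}
  (now 12)
Pass 2 (9 new):
  {5}  = ᶜ of {1,2,3,4,6}
  {3,5}  = ᶜ of {1,2,4,6}
  {1,3,6}  = {1,6} ∪ {3}
  {2,3,4}  = {3} ∪ {2,4}
  {2,4,5}  = {4,5} ∪ {2,4}
  {3,4,5}  = {4,5} ∪ {3}
  {1,4,5,6}  = {1,6} ∪ {4,5}
  {1,2,3,5,6}  = {1,3,5,6} ∪ {1,2,3,6}
  {1,3,4,5,6}  = {1,3,5,6} ∪ {4,5}
  (now 21)
Pass 3 (5 new):
  {2}  = ᶜ of {1,3,4,5,6}
  {4}  = ᶜ of {1,2,3,5,6}
  {2,3}  = ᶜ of {1,4,5,6}
  {1,2,6}  = ᶜ of {3,4,5}
  {1,5,6}  = ᶜ of {2,3,4}
  (now 26)
Pass 4 adds 6:
  {2,5}  = {2} ∪ {5}
  {3,4}  = {3} ∪ {4}
  {1,4,6}  = {1,6} ∪ {4}
  {2,3,5}  = {2} ∪ {3,5}
  {1,2,5,6}  = {2} ∪ {1,5,6}
  {1,3,4,6}  = {1,3,6} ∪ {4}
  (now 32)
Pass 5: stable.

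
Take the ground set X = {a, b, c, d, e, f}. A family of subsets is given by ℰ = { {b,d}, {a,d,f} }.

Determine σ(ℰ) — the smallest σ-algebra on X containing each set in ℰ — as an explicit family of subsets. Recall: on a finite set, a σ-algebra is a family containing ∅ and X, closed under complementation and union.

Begin from { {}, {b,d}, {a,d,f}, X } (that is, ℰ plus ∅ and X).
Pass 1: 3 new —
  {b,c,e}  = X∖{a,d,f}
  {a,b,d,f}  = {b,d} ∪ {a,d,f}
  {a,c,e,f}  = X∖{b,d}
  (now 7)
Pass 2. New:
  {c,e}  = X∖{a,b,d,f}
  {b,c,d,e}  = {b,c,e} ∪ {b,d}
  {a,b,c,e,f}  = {a,c,e,f} ∪ {b,c,e}
  {a,c,d,e,f}  = {a,c,e,f} ∪ {a,d,f}
  (now 11)
Pass 3 adds 3:
  {b}  = X∖{a,c,d,e,f}
  {d}  = X∖{a,b,c,e,f}
  {a,f}  = X∖{b,c,d,e}
  (now 14)
Pass 4. New:
  {a,b,f}  = {a,f} ∪ {b}
  {c,d,e}  = {d} ∪ {c,e}
  (now 16)
Pass 5 adds nothing — fixpoint reached.

Hence σ(ℰ) has 16 members: { {}, {b}, {d}, {a,f}, {b,d}, {c,e}, {a,b,f}, {a,d,f}, {b,c,e}, {c,d,e}, {a,b,d,f}, {a,c,e,f}, {b,c,d,e}, {a,b,c,e,f}, {a,c,d,e,f}, X }.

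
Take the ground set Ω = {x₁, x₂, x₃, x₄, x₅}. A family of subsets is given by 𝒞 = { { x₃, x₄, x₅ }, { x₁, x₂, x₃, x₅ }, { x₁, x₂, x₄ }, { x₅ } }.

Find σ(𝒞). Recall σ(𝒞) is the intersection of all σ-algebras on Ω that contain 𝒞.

σ(𝒞) = { {  }, { x₃ }, { x₄ }, { x₅ }, { x₁, x₂ }, { x₃, x₄ }, { x₃, x₅ }, { x₄, x₅ }, { x₁, x₂, x₃ }, { x₁, x₂, x₄ }, { x₁, x₂, x₅ }, { x₃, x₄, x₅ }, { x₁, x₂, x₃, x₄ }, { x₁, x₂, x₃, x₅ }, { x₁, x₂, x₄, x₅ }, Ω }

Check:
Seed the family with 𝒞 together with ∅ and Ω: { {  }, { x₅ }, { x₁, x₂, x₄ }, { x₃, x₄, x₅ }, { x₁, x₂, x₃, x₅ }, Ω }.
Pass 1: 5 new —
  { x₄ }  = ᶜ of { x₁, x₂, x₃, x₅ }
  { x₁, x₂ }  = ᶜ of { x₃, x₄, x₅ }
  { x₃, x₅ }  = ᶜ of { x₁, x₂, x₄ }
  { x₁, x₂, x₃, x₄ }  = ᶜ of { x₅ }
  { x₁, x₂, x₄, x₅ }  = { x₁, x₂, x₄ } ∪ { x₅ }
Pass 2. New:
  { x₃ }  = ᶜ of { x₁, x₂, x₄, x₅ }
  { x₄, x₅ }  = { x₅ } ∪ { x₄ }
  { x₁, x₂, x₅ }  = { x₁, x₂ } ∪ { x₅ }
Pass 3: +2 →
  { x₃, x₄ }  = ᶜ of { x₁, x₂, x₅ }
  { x₁, x₂, x₃ }  = ᶜ of { x₄, x₅ }
Pass 4: already closed under ᶜ and ∪.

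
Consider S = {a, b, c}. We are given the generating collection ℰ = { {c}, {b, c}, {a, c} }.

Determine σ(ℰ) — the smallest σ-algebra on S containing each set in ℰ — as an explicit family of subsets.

Take S₀ = ℰ ∪ {∅, S} = { ∅, {c}, {a, c}, {b, c}, S }.
Round 1 (3 new):
  {a}  = ᶜ of {b, c}
  {b}  = ᶜ of {a, c}
  {a, b}  = ᶜ of {c}
  |family| = 8
Round 2: already closed under ᶜ and ∪.

σ(ℰ) = { ∅, {a}, {b}, {c}, {a, b}, {a, c}, {b, c}, S }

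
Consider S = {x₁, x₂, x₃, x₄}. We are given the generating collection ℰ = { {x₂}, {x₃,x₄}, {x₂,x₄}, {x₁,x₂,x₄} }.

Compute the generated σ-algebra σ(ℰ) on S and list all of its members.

σ(ℰ) (16 sets): { ∅, {x₁}, {x₂}, {x₃}, {x₄}, {x₁,x₂}, {x₁,x₃}, {x₁,x₄}, {x₂,x₃}, {x₂,x₄}, {x₃,x₄}, {x₁,x₂,x₃}, {x₁,x₂,x₄}, {x₁,x₃,x₄}, {x₂,x₃,x₄}, S }

Check:
Initial family (6 sets): { ∅, {x₂}, {x₂,x₄}, {x₃,x₄}, {x₁,x₂,x₄}, S }.
Pass 1 (5 new):
  {x₃}  = {x₁,x₂,x₄}ᶜ
  {x₁,x₂}  = {x₃,x₄}ᶜ
  {x₁,x₃}  = {x₂,x₄}ᶜ
  {x₁,x₃,x₄}  = {x₂}ᶜ
  {x₂,x₃,x₄}  = {x₃,x₄} ∪ {x₂}
  — 11 sets.
Pass 2 (3 new):
  {x₁}  = {x₂,x₃,x₄}ᶜ
  {x₂,x₃}  = {x₂} ∪ {x₃}
  {x₁,x₂,x₃}  = {x₁,x₂} ∪ {x₃}
  — 14 sets.
Pass 3. New:
  {x₄}  = {x₁,x₂,x₃}ᶜ
  {x₁,x₄}  = {x₂,x₃}ᶜ
  — 16 sets.
Pass 4 adds nothing — fixpoint reached.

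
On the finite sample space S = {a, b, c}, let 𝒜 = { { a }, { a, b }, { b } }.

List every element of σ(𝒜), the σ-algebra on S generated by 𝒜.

Answer: σ(𝒜) = { {}, { a }, { b }, { c }, { a, b }, { a, c }, { b, c }, S }

Trace:
Initial family (5 sets): { {}, { a }, { b }, { a, b }, S }.
Pass 1 adds 3:
  { c }  = complement { a, b }
  { a, c }  = complement { b }
  { b, c }  = complement { a }
  — 8 sets.
Pass 2: closed — nothing new.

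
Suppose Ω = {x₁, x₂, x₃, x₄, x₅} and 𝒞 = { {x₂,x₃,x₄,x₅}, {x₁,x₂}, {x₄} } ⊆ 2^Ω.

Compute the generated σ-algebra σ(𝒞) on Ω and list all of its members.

σ(𝒞) = { {}, {x₁}, {x₂}, {x₄}, {x₁,x₂}, {x₁,x₄}, {x₂,x₄}, {x₃,x₅}, {x₁,x₂,x₄}, {x₁,x₃,x₅}, {x₂,x₃,x₅}, {x₃,x₄,x₅}, {x₁,x₂,x₃,x₅}, {x₁,x₃,x₄,x₅}, {x₂,x₃,x₄,x₅}, Ω }

Derivation:
Begin from { {}, {x₄}, {x₁,x₂}, {x₂,x₃,x₄,x₅}, Ω } (that is, 𝒞 plus ∅ and Ω).
Step 1: 4 new —
  {x₁}  = {x₂,x₃,x₄,x₅}ᶜ
  {x₁,x₂,x₄}  = {x₁,x₂} ∪ {x₄}
  {x₃,x₄,x₅}  = {x₁,x₂}ᶜ
  {x₁,x₂,x₃,x₅}  = {x₄}ᶜ
  |family| = 9
Step 2 (3 new):
  {x₁,x₄}  = {x₄} ∪ {x₁}
  {x₃,x₅}  = {x₁,x₂,x₄}ᶜ
  {x₁,x₃,x₄,x₅}  = {x₃,x₄,x₅} ∪ {x₁}
  |family| = 12
Step 3. New:
  {x₂}  = {x₁,x₃,x₄,x₅}ᶜ
  {x₁,x₃,x₅}  = {x₃,x₅} ∪ {x₁}
  {x₂,x₃,x₅}  = {x₁,x₄}ᶜ
  |family| = 15
Step 4 adds 1:
  {x₂,x₄}  = {x₁,x₃,x₅}ᶜ
  |family| = 16
After Step 5 the family is unchanged; done.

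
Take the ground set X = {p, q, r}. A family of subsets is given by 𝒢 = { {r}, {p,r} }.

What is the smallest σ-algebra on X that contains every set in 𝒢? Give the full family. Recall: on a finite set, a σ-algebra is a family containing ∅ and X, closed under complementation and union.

σ(𝒢) = { ∅, {p}, {q}, {r}, {p,q}, {p,r}, {q,r}, X }

Derivation:
Initial family (4 sets): { ∅, {r}, {p,r}, X }.
Round 1: 2 new —
  {q}  = ᶜ of {p,r}
  {p,q}  = ᶜ of {r}
Round 2: +1 →
  {q,r}  = {r} ∪ {q}
Round 3 (1 new):
  {p}  = ᶜ of {q,r}
After Round 4 the family is unchanged; done.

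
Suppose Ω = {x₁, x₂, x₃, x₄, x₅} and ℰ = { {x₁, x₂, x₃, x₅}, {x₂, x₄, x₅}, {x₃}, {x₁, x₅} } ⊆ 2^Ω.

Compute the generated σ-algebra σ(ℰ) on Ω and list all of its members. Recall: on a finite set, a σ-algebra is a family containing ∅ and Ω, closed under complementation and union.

Seed the family with ℰ together with ∅ and Ω: { ∅, {x₃}, {x₁, x₅}, {x₂, x₄, x₅}, {x₁, x₂, x₃, x₅}, Ω }.
Iteration 1. New:
  {x₄}  = Ω∖{x₁, x₂, x₃, x₅}
  {x₁, x₃}  = Ω∖{x₂, x₄, x₅}
  {x₁, x₃, x₅}  = {x₃} ∪ {x₁, x₅}
  {x₂, x₃, x₄}  = Ω∖{x₁, x₅}
  {x₁, x₂, x₄, x₅}  = Ω∖{x₃}
  {x₂, x₃, x₄, x₅}  = {x₃} ∪ {x₂, x₄, x₅}
  (now 12)
Iteration 2 adds 7:
  {x₁}  = Ω∖{x₂, x₃, x₄, x₅}
  {x₂, x₄}  = Ω∖{x₁, x₃, x₅}
  {x₃, x₄}  = {x₃} ∪ {x₄}
  {x₁, x₃, x₄}  = {x₁, x₃} ∪ {x₄}
  {x₁, x₄, x₅}  = {x₁, x₅} ∪ {x₄}
  {x₁, x₂, x₃, x₄}  = {x₂, x₃, x₄} ∪ {x₁, x₃}
  {x₁, x₃, x₄, x₅}  = {x₁, x₃, x₅} ∪ {x₄}
  (now 19)
Iteration 3. New:
  {x₂}  = Ω∖{x₁, x₃, x₄, x₅}
  {x₅}  = Ω∖{x₁, x₂, x₃, x₄}
  {x₁, x₄}  = {x₄} ∪ {x₁}
  {x₂, x₃}  = Ω∖{x₁, x₄, x₅}
  {x₂, x₅}  = Ω∖{x₁, x₃, x₄}
  {x₁, x₂, x₄}  = {x₂, x₄} ∪ {x₁}
  {x₁, x₂, x₅}  = Ω∖{x₃, x₄}
  (now 26)
Iteration 4 adds 6:
  {x₁, x₂}  = {x₂} ∪ {x₁}
  {x₃, x₅}  = Ω∖{x₁, x₂, x₄}
  {x₄, x₅}  = {x₅} ∪ {x₄}
  {x₁, x₂, x₃}  = {x₂} ∪ {x₁, x₃}
  {x₂, x₃, x₅}  = Ω∖{x₁, x₄}
  {x₃, x₄, x₅}  = {x₃, x₄} ∪ {x₅}
  (now 32)
Iteration 5: already closed under ᶜ and ∪.

Hence σ(ℰ) has 32 members: { ∅, {x₁}, {x₂}, {x₃}, {x₄}, {x₅}, {x₁, x₂}, {x₁, x₃}, {x₁, x₄}, {x₁, x₅}, {x₂, x₃}, {x₂, x₄}, {x₂, x₅}, {x₃, x₄}, {x₃, x₅}, {x₄, x₅}, {x₁, x₂, x₃}, {x₁, x₂, x₄}, {x₁, x₂, x₅}, {x₁, x₃, x₄}, {x₁, x₃, x₅}, {x₁, x₄, x₅}, {x₂, x₃, x₄}, {x₂, x₃, x₅}, {x₂, x₄, x₅}, {x₃, x₄, x₅}, {x₁, x₂, x₃, x₄}, {x₁, x₂, x₃, x₅}, {x₁, x₂, x₄, x₅}, {x₁, x₃, x₄, x₅}, {x₂, x₃, x₄, x₅}, Ω }.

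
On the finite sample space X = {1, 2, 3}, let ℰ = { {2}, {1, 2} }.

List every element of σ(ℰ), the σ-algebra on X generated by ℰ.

|σ(ℰ)| = 8.  σ(ℰ) = { {}, {1}, {2}, {3}, {1, 2}, {1, 3}, {2, 3}, X }

Working:
Seed the family with ℰ together with ∅ and X: { {}, {2}, {1, 2}, X }.
Step 1 (2 new):
  {3}  = complement {1, 2}
  {1, 3}  = complement {2}
  (now 6)
Step 2: +1 →
  {2, 3}  = {3} ∪ {2}
  (now 7)
Step 3 (1 new):
  {1}  = complement {2, 3}
  (now 8)
Step 4 adds nothing — fixpoint reached.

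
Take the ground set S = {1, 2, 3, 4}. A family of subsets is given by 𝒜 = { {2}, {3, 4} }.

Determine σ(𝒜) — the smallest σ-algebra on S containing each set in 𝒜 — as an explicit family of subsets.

Initial family (4 sets): { ∅, {2}, {3, 4}, S }.
Step 1: 3 new —
  {1, 2}  = {3, 4}ᶜ
  {1, 3, 4}  = {2}ᶜ
  {2, 3, 4}  = {2} ∪ {3, 4}
  (now 7)
Step 2 adds 1:
  {1}  = {2, 3, 4}ᶜ
  (now 8)
Step 3: stable.

Hence σ(𝒜) has 8 members: { ∅, {1}, {2}, {1, 2}, {3, 4}, {1, 3, 4}, {2, 3, 4}, S }.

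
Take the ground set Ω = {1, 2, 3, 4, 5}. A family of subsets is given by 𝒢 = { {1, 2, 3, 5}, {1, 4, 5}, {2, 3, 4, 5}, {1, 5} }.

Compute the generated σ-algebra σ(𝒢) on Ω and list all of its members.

σ(𝒢) (16 sets): { ∅, {1}, {4}, {5}, {1, 4}, {1, 5}, {2, 3}, {4, 5}, {1, 2, 3}, {1, 4, 5}, {2, 3, 4}, {2, 3, 5}, {1, 2, 3, 4}, {1, 2, 3, 5}, {2, 3, 4, 5}, Ω }

Working:
Take S₀ = 𝒢 ∪ {∅, Ω} = { ∅, {1, 5}, {1, 4, 5}, {1, 2, 3, 5}, {2, 3, 4, 5}, Ω }.
Iteration 1: +4 →
  {1}  = ᶜ of {2, 3, 4, 5}
  {4}  = ᶜ of {1, 2, 3, 5}
  {2, 3}  = ᶜ of {1, 4, 5}
  {2, 3, 4}  = ᶜ of {1, 5}
  |family| = 10
Iteration 2: +3 →
  {1, 4}  = {4} ∪ {1}
  {1, 2, 3}  = {2, 3} ∪ {1}
  {1, 2, 3, 4}  = {2, 3, 4} ∪ {1}
  |family| = 13
Iteration 3: +3 →
  {5}  = ᶜ of {1, 2, 3, 4}
  {4, 5}  = ᶜ of {1, 2, 3}
  {2, 3, 5}  = ᶜ of {1, 4}
  |family| = 16
After Iteration 4 the family is unchanged; done.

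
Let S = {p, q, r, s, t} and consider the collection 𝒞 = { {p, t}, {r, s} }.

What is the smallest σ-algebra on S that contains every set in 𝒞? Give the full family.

Take S₀ = 𝒞 ∪ {∅, S} = { {}, {p, t}, {r, s}, S }.
Step 1 (3 new):
  {p, q, t}  = ᶜ of {r, s}
  {q, r, s}  = ᶜ of {p, t}
  {p, r, s, t}  = {p, t} ∪ {r, s}
  — 7 sets.
Step 2: 1 new —
  {q}  = ᶜ of {p, r, s, t}
  — 8 sets.
Step 3: no new sets; the family is a σ-algebra.

|σ(𝒞)| = 8.  σ(𝒞) = { {}, {q}, {p, t}, {r, s}, {p, q, t}, {q, r, s}, {p, r, s, t}, S }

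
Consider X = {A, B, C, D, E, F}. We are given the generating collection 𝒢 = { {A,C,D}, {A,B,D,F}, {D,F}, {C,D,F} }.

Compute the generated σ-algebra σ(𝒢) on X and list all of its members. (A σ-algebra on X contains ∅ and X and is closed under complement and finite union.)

Seed the family with 𝒢 together with ∅ and X: { ∅, {D,F}, {A,C,D}, {C,D,F}, {A,B,D,F}, X }.
Step 1 adds 6:
  {C,E}  = complement {A,B,D,F}
  {A,B,E}  = complement {C,D,F}
  {B,E,F}  = complement {A,C,D}
  {A,B,C,E}  = complement {D,F}
  {A,C,D,F}  = {A,C,D} ∪ {C,D,F}
  {A,B,C,D,F}  = {A,C,D} ∪ {A,B,D,F}
Step 2. New:
  {E}  = complement {A,B,C,D,F}
  {B,E}  = complement {A,C,D,F}
  {A,B,E,F}  = {B,E,F} ∪ {A,B,E}
  {A,C,D,E}  = {A,C,D} ∪ {C,E}
  {B,C,E,F}  = {B,E,F} ∪ {C,E}
  {B,D,E,F}  = {B,E,F} ∪ {D,F}
  {C,D,E,F}  = {C,E} ∪ {C,D,F}
  {A,B,C,D,E}  = {A,B,E} ∪ {A,C,D}
  {A,B,C,E,F}  = {B,E,F} ∪ {A,B,C,E}
  {A,B,D,E,F}  = {A,B,D,F} ∪ {B,E,F}
  {A,C,D,E,F}  = {A,C,D,F} ∪ {C,E}
  {B,C,D,E,F}  = {B,E,F} ∪ {C,D,F}
Step 3 (12 new):
  {A}  = complement {B,C,D,E,F}
  {B}  = complement {A,C,D,E,F}
  {C}  = complement {A,B,D,E,F}
  {D}  = complement {A,B,C,E,F}
  {F}  = complement {A,B,C,D,E}
  {A,B}  = complement {C,D,E,F}
  {A,C}  = complement {B,D,E,F}
  {A,D}  = complement {B,C,E,F}
  {B,F}  = complement {A,C,D,E}
  {C,D}  = complement {A,B,E,F}
  {B,C,E}  = {B,E} ∪ {C,E}
  {D,E,F}  = {D,F} ∪ {E}
Step 4 adds 26:
  {A,E}  = {A} ∪ {E}
  {A,F}  = {A} ∪ {F}
  {B,C}  = {B} ∪ {C}
  {B,D}  = {B} ∪ {D}
  {C,F}  = {F} ∪ {C}
  {D,E}  = {E} ∪ {D}
  {E,F}  = {F} ∪ {E}
  {A,B,C}  = complement {D,E,F}
  {A,B,D}  = {A,B} ∪ {A,D}
  {A,B,F}  = {A,B} ∪ {B,F}
  {A,C,E}  = {A} ∪ {C,E}
  {A,C,F}  = {F} ∪ {A,C}
  {A,D,E}  = {E} ∪ {A,D}
  {A,D,F}  = complement {B,C,E}
  {B,C,D}  = {C,D} ∪ {B}
  {B,C,F}  = {B,F} ∪ {C}
  {B,D,E}  = {B,E} ∪ {D}
  {B,D,F}  = {B} ∪ {D,F}
  {C,D,E}  = {C,D} ∪ {E}
  {C,E,F}  = {F} ∪ {C,E}
  {A,B,C,D}  = {C,D} ∪ {A,B}
  {A,B,C,F}  = {B,F} ∪ {A,C}
  {A,B,D,E}  = {B,E} ∪ {A,D}
  {A,D,E,F}  = {A} ∪ {D,E,F}
  {B,C,D,E}  = {B,E} ∪ {C,D}
  {B,C,D,F}  = {C,D} ∪ {B,F}
Step 5 (2 new):
  {A,E,F}  = complement {B,C,D}
  {A,C,E,F}  = complement {B,D}
Step 6: already closed under ᶜ and ∪.

|σ(𝒢)| = 64.  σ(𝒢) = { ∅, {A}, {B}, {C}, {D}, {E}, {F}, {A,B}, {A,C}, {A,D}, {A,E}, {A,F}, {B,C}, {B,D}, {B,E}, {B,F}, {C,D}, {C,E}, {C,F}, {D,E}, {D,F}, {E,F}, {A,B,C}, {A,B,D}, {A,B,E}, {A,B,F}, {A,C,D}, {A,C,E}, {A,C,F}, {A,D,E}, {A,D,F}, {A,E,F}, {B,C,D}, {B,C,E}, {B,C,F}, {B,D,E}, {B,D,F}, {B,E,F}, {C,D,E}, {C,D,F}, {C,E,F}, {D,E,F}, {A,B,C,D}, {A,B,C,E}, {A,B,C,F}, {A,B,D,E}, {A,B,D,F}, {A,B,E,F}, {A,C,D,E}, {A,C,D,F}, {A,C,E,F}, {A,D,E,F}, {B,C,D,E}, {B,C,D,F}, {B,C,E,F}, {B,D,E,F}, {C,D,E,F}, {A,B,C,D,E}, {A,B,C,D,F}, {A,B,C,E,F}, {A,B,D,E,F}, {A,C,D,E,F}, {B,C,D,E,F}, X }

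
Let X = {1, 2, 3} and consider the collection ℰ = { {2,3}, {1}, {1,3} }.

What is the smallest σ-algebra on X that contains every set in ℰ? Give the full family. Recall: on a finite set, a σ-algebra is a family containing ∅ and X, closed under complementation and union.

σ(ℰ) = { {}, {1}, {2}, {3}, {1,2}, {1,3}, {2,3}, X }

Working:
Begin from { {}, {1}, {1,3}, {2,3}, X } (that is, ℰ plus ∅ and X).
Round 1: +1 →
  {2}  = {1,3}ᶜ
  |family| = 6
Round 2: 1 new —
  {1,2}  = {2} ∪ {1}
  |family| = 7
Round 3: 1 new —
  {3}  = {1,2}ᶜ
  |family| = 8
Round 4: no new sets; the family is a σ-algebra.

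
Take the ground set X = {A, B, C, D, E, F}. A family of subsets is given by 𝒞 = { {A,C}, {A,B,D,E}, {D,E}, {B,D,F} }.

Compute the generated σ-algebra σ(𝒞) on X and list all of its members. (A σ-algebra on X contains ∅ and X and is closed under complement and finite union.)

Seed the family with 𝒞 together with ∅ and X: { {}, {A,C}, {D,E}, {B,D,F}, {A,B,D,E}, X }.
Round 1: +8 →
  {C,F}  = ᶜ of {A,B,D,E}
  {A,C,E}  = ᶜ of {B,D,F}
  {A,B,C,F}  = ᶜ of {D,E}
  {A,C,D,E}  = {D,E} ∪ {A,C}
  {B,D,E,F}  = ᶜ of {A,C}
  {A,B,C,D,E}  = {A,C} ∪ {A,B,D,E}
  {A,B,C,D,F}  = {B,D,F} ∪ {A,C}
  {A,B,D,E,F}  = {B,D,F} ∪ {A,B,D,E}
  (now 14)
Round 2. New:
  {C}  = ᶜ of {A,B,D,E,F}
  {E}  = ᶜ of {A,B,C,D,F}
  {F}  = ᶜ of {A,B,C,D,E}
  {B,F}  = ᶜ of {A,C,D,E}
  {A,C,F}  = {A,C} ∪ {C,F}
  {A,C,E,F}  = {A,C,E} ∪ {C,F}
  {B,C,D,F}  = {B,D,F} ∪ {C,F}
  {C,D,E,F}  = {D,E} ∪ {C,F}
  {A,B,C,E,F}  = {A,C,E} ∪ {A,B,C,F}
  {A,C,D,E,F}  = {A,C,D,E} ∪ {C,F}
  {B,C,D,E,F}  = {B,D,E,F} ∪ {C,F}
  (now 25)
Round 3 adds 14:
  {A}  = ᶜ of {B,C,D,E,F}
  {B}  = ᶜ of {A,C,D,E,F}
  {D}  = ᶜ of {A,B,C,E,F}
  {A,B}  = ᶜ of {C,D,E,F}
  {A,E}  = ᶜ of {B,C,D,F}
  {B,D}  = ᶜ of {A,C,E,F}
  {C,E}  = {E} ∪ {C}
  {E,F}  = {F} ∪ {E}
  {B,C,F}  = {B,F} ∪ {C}
  {B,D,E}  = ᶜ of {A,C,F}
  {B,E,F}  = {B,F} ∪ {E}
  {C,D,E}  = {D,E} ∪ {C}
  {C,E,F}  = {E} ∪ {C,F}
  {D,E,F}  = {D,E} ∪ {F}
  (now 39)
Round 4: +24 →
  {A,D}  = {D} ∪ {A}
  {A,F}  = {A} ∪ {F}
  {B,C}  = {B} ∪ {C}
  {B,E}  = {B} ∪ {E}
  {C,D}  = {C} ∪ {D}
  {D,F}  = {D} ∪ {F}
  {A,B,C}  = ᶜ of {D,E,F}
  {A,B,D}  = ᶜ of {C,E,F}
  {A,B,E}  = {B} ∪ {A,E}
  {A,B,F}  = ᶜ of {C,D,E}
  {A,C,D}  = ᶜ of {B,E,F}
  {A,D,E}  = ᶜ of {B,C,F}
  {A,E,F}  = {A} ∪ {E,F}
  {B,C,D}  = {C} ∪ {B,D}
  {B,C,E}  = {B} ∪ {C,E}
  {C,D,F}  = {C,F} ∪ {D}
  {A,B,C,D}  = ᶜ of {E,F}
  {A,B,C,E}  = {A,C,E} ∪ {B}
  {A,B,D,F}  = ᶜ of {C,E}
  {A,B,E,F}  = {A,B} ∪ {E,F}
  {A,C,D,F}  = {A,C,F} ∪ {D}
  {A,D,E,F}  = {D,E,F} ∪ {A}
  {B,C,D,E}  = {B} ∪ {C,D,E}
  {B,C,E,F}  = {B} ∪ {C,E,F}
  (now 63)
Round 5: +1 →
  {A,D,F}  = ᶜ of {B,C,E}
  (now 64)
Round 6: no new sets; the family is a σ-algebra.

Hence σ(𝒞) has 64 members: { {}, {A}, {B}, {C}, {D}, {E}, {F}, {A,B}, {A,C}, {A,D}, {A,E}, {A,F}, {B,C}, {B,D}, {B,E}, {B,F}, {C,D}, {C,E}, {C,F}, {D,E}, {D,F}, {E,F}, {A,B,C}, {A,B,D}, {A,B,E}, {A,B,F}, {A,C,D}, {A,C,E}, {A,C,F}, {A,D,E}, {A,D,F}, {A,E,F}, {B,C,D}, {B,C,E}, {B,C,F}, {B,D,E}, {B,D,F}, {B,E,F}, {C,D,E}, {C,D,F}, {C,E,F}, {D,E,F}, {A,B,C,D}, {A,B,C,E}, {A,B,C,F}, {A,B,D,E}, {A,B,D,F}, {A,B,E,F}, {A,C,D,E}, {A,C,D,F}, {A,C,E,F}, {A,D,E,F}, {B,C,D,E}, {B,C,D,F}, {B,C,E,F}, {B,D,E,F}, {C,D,E,F}, {A,B,C,D,E}, {A,B,C,D,F}, {A,B,C,E,F}, {A,B,D,E,F}, {A,C,D,E,F}, {B,C,D,E,F}, X }.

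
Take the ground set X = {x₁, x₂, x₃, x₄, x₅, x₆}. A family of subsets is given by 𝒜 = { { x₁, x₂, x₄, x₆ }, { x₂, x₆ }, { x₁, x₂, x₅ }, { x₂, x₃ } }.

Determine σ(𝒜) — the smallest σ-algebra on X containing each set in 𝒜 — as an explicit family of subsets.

Initial family (6 sets): { ∅, { x₂, x₃ }, { x₂, x₆ }, { x₁, x₂, x₅ }, { x₁, x₂, x₄, x₆ }, X }.
Round 1: 9 new —
  { x₃, x₅ }  = complement { x₁, x₂, x₄, x₆ }
  { x₂, x₃, x₆ }  = { x₂, x₃ } ∪ { x₂, x₆ }
  { x₃, x₄, x₆ }  = complement { x₁, x₂, x₅ }
  { x₁, x₂, x₃, x₅ }  = { x₁, x₂, x₅ } ∪ { x₂, x₃ }
  { x₁, x₂, x₅, x₆ }  = { x₁, x₂, x₅ } ∪ { x₂, x₆ }
  { x₁, x₃, x₄, x₅ }  = complement { x₂, x₆ }
  { x₁, x₄, x₅, x₆ }  = complement { x₂, x₃ }
  { x₁, x₂, x₃, x₄, x₆ }  = { x₁, x₂, x₄, x₆ } ∪ { x₂, x₃ }
  { x₁, x₂, x₄, x₅, x₆ }  = { x₁, x₂, x₅ } ∪ { x₁, x₂, x₄, x₆ }
  [15 total]
Round 2 (12 new):
  { x₃ }  = complement { x₁, x₂, x₄, x₅, x₆ }
  { x₅ }  = complement { x₁, x₂, x₃, x₄, x₆ }
  { x₃, x₄ }  = complement { x₁, x₂, x₅, x₆ }
  { x₄, x₆ }  = complement { x₁, x₂, x₃, x₅ }
  { x₁, x₄, x₅ }  = complement { x₂, x₃, x₆ }
  { x₂, x₃, x₅ }  = { x₂, x₃ } ∪ { x₃, x₅ }
  { x₂, x₃, x₄, x₆ }  = { x₂, x₃, x₆ } ∪ { x₃, x₄, x₆ }
  { x₂, x₃, x₅, x₆ }  = { x₂, x₃, x₆ } ∪ { x₃, x₅ }
  { x₃, x₄, x₅, x₆ }  = { x₃, x₅ } ∪ { x₃, x₄, x₆ }
  { x₁, x₂, x₃, x₄, x₅ }  = { x₁, x₂, x₅ } ∪ { x₁, x₃, x₄, x₅ }
  { x₁, x₂, x₃, x₅, x₆ }  = { x₂, x₃, x₆ } ∪ { x₁, x₂, x₅ }
  { x₁, x₃, x₄, x₅, x₆ }  = { x₁, x₄, x₅, x₆ } ∪ { x₁, x₃, x₄, x₅ }
  [27 total]
Round 3: 15 new —
  { x₂ }  = complement { x₁, x₃, x₄, x₅, x₆ }
  { x₄ }  = complement { x₁, x₂, x₃, x₅, x₆ }
  { x₆ }  = complement { x₁, x₂, x₃, x₄, x₅ }
  { x₁, x₂ }  = complement { x₃, x₄, x₅, x₆ }
  { x₁, x₄ }  = complement { x₂, x₃, x₅, x₆ }
  { x₁, x₅ }  = complement { x₂, x₃, x₄, x₆ }
  { x₁, x₄, x₆ }  = complement { x₂, x₃, x₅ }
  { x₂, x₃, x₄ }  = { x₃, x₄ } ∪ { x₂, x₃ }
  { x₂, x₄, x₆ }  = { x₄, x₆ } ∪ { x₂, x₆ }
  { x₂, x₅, x₆ }  = { x₂, x₆ } ∪ { x₅ }
  { x₃, x₄, x₅ }  = { x₃, x₄ } ∪ { x₃, x₅ }
  { x₄, x₅, x₆ }  = { x₄, x₆ } ∪ { x₅ }
  { x₁, x₂, x₄, x₅ }  = { x₁, x₄, x₅ } ∪ { x₁, x₂, x₅ }
  { x₂, x₃, x₄, x₅ }  = { x₃, x₄ } ∪ { x₂, x₃, x₅ }
  { x₂, x₃, x₄, x₅, x₆ }  = { x₃, x₄ } ∪ { x₂, x₃, x₅, x₆ }
  [42 total]
Round 4. New:
  { x₁ }  = complement { x₂, x₃, x₄, x₅, x₆ }
  { x₁, x₆ }  = complement { x₂, x₃, x₄, x₅ }
  { x₂, x₄ }  = { x₂ } ∪ { x₄ }
  { x₂, x₅ }  = { x₂ } ∪ { x₅ }
  { x₃, x₆ }  = complement { x₁, x₂, x₄, x₅ }
  { x₄, x₅ }  = { x₄ } ∪ { x₅ }
  { x₅, x₆ }  = { x₆ } ∪ { x₅ }
  { x₁, x₂, x₃ }  = complement { x₄, x₅, x₆ }
  { x₁, x₂, x₄ }  = { x₂ } ∪ { x₁, x₄ }
  { x₁, x₂, x₆ }  = complement { x₃, x₄, x₅ }
  { x₁, x₃, x₄ }  = complement { x₂, x₅, x₆ }
  { x₁, x₃, x₅ }  = complement { x₂, x₄, x₆ }
  { x₁, x₅, x₆ }  = complement { x₂, x₃, x₄ }
  { x₃, x₅, x₆ }  = { x₃, x₅ } ∪ { x₆ }
  { x₁, x₂, x₃, x₄ }  = { x₃, x₄ } ∪ { x₁, x₂ }
  { x₁, x₂, x₃, x₆ }  = { x₁, x₂ } ∪ { x₂, x₃, x₆ }
  { x₁, x₃, x₄, x₆ }  = { x₃, x₄ } ∪ { x₁, x₄, x₆ }
  { x₂, x₄, x₅, x₆ }  = { x₂, x₄, x₆ } ∪ { x₄, x₅, x₆ }
  [60 total]
Round 5 (4 new):
  { x₁, x₃ }  = complement { x₂, x₄, x₅, x₆ }
  { x₁, x₃, x₆ }  = { x₁, x₆ } ∪ { x₃ }
  { x₂, x₄, x₅ }  = { x₂, x₅ } ∪ { x₄, x₅ }
  { x₁, x₃, x₅, x₆ }  = complement { x₂, x₄ }
  [64 total]
Round 6: closed — nothing new.

Hence σ(𝒜) has 64 members: { ∅, { x₁ }, { x₂ }, { x₃ }, { x₄ }, { x₅ }, { x₆ }, { x₁, x₂ }, { x₁, x₃ }, { x₁, x₄ }, { x₁, x₅ }, { x₁, x₆ }, { x₂, x₃ }, { x₂, x₄ }, { x₂, x₅ }, { x₂, x₆ }, { x₃, x₄ }, { x₃, x₅ }, { x₃, x₆ }, { x₄, x₅ }, { x₄, x₆ }, { x₅, x₆ }, { x₁, x₂, x₃ }, { x₁, x₂, x₄ }, { x₁, x₂, x₅ }, { x₁, x₂, x₆ }, { x₁, x₃, x₄ }, { x₁, x₃, x₅ }, { x₁, x₃, x₆ }, { x₁, x₄, x₅ }, { x₁, x₄, x₆ }, { x₁, x₅, x₆ }, { x₂, x₃, x₄ }, { x₂, x₃, x₅ }, { x₂, x₃, x₆ }, { x₂, x₄, x₅ }, { x₂, x₄, x₆ }, { x₂, x₅, x₆ }, { x₃, x₄, x₅ }, { x₃, x₄, x₆ }, { x₃, x₅, x₆ }, { x₄, x₅, x₆ }, { x₁, x₂, x₃, x₄ }, { x₁, x₂, x₃, x₅ }, { x₁, x₂, x₃, x₆ }, { x₁, x₂, x₄, x₅ }, { x₁, x₂, x₄, x₆ }, { x₁, x₂, x₅, x₆ }, { x₁, x₃, x₄, x₅ }, { x₁, x₃, x₄, x₆ }, { x₁, x₃, x₅, x₆ }, { x₁, x₄, x₅, x₆ }, { x₂, x₃, x₄, x₅ }, { x₂, x₃, x₄, x₆ }, { x₂, x₃, x₅, x₆ }, { x₂, x₄, x₅, x₆ }, { x₃, x₄, x₅, x₆ }, { x₁, x₂, x₃, x₄, x₅ }, { x₁, x₂, x₃, x₄, x₆ }, { x₁, x₂, x₃, x₅, x₆ }, { x₁, x₂, x₄, x₅, x₆ }, { x₁, x₃, x₄, x₅, x₆ }, { x₂, x₃, x₄, x₅, x₆ }, X }.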